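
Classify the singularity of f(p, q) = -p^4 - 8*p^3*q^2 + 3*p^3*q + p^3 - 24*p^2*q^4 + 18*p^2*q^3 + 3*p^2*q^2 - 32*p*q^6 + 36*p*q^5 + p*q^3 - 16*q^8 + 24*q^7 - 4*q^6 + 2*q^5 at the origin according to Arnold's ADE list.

The Hessian of f at 0 has rank 0. Corank 2; j^3 = p^3 is a perfect cube, so E-series; the 4-jet and mu = 7 give E_7.

E7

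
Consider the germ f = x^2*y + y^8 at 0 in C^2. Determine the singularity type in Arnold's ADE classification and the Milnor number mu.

The Hessian of f at 0 has rank 0. Corank 2; j^3 = x^2*y has shape L^2 M (L != M), so D-series; mu = 9 gives D_9.

Type D_9, Milnor number mu = 9.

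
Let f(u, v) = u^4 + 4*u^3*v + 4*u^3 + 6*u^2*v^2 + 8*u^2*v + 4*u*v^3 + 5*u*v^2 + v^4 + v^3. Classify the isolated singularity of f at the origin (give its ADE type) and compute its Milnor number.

The Hessian of f at 0 is [[0, 0], [0, 0]] with rank 0, so corank 2. A Groebner basis of the Jacobian ideal J(f) in C{u,v} is {u*v^2 + 2*u*v + v^2, -4*u*v + v^3 - 2*v^2, u^2 + 3*u*v/2 + v^2/2}; counting standard monomials gives mu = 5. Corank 2; j^3 = (u + v)*(2*u + v)^2 has shape L^2 M (L != M), so D-series; mu = 5 gives D_5.

Type D5, Milnor number mu = 5.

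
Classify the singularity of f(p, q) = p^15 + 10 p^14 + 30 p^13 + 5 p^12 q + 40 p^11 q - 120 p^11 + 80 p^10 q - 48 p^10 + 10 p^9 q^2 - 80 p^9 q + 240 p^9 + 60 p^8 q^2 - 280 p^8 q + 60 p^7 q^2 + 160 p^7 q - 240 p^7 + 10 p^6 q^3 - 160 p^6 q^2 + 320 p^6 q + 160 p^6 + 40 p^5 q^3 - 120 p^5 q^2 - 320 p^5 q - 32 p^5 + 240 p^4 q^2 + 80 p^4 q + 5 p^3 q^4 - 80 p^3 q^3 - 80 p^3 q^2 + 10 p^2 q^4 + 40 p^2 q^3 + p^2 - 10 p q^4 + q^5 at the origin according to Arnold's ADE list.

A4

The Hessian of f at 0 is [[2, 0], [0, 0]] with rank 1, so corank 1. A Groebner basis of the Jacobian ideal J(f) in C{p,q} is {q^4, p}; counting standard monomials gives mu = 4. Corank 1: A-series; mu = 4 gives A_4.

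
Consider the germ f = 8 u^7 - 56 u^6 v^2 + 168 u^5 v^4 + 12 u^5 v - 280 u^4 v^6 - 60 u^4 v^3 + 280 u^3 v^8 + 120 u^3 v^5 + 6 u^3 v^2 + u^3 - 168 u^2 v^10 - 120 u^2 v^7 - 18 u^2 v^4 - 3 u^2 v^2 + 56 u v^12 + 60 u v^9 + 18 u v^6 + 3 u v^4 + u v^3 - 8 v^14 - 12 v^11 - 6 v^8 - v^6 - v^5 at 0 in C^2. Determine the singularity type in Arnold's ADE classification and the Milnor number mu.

The Hessian of f at 0 is [[0, 0], [0, 0]] with rank 0, so corank 2. A Groebner basis of the Jacobian ideal J(f) in C{u,v} is {-u^2 + v^4 - v^3/3, u^3, u^2*v + u^2/3 + v^3/9, -u^2 + u*v^2 - v^3/3}; counting standard monomials gives mu = 7. Corank 2; j^3 = u^3 is a perfect cube, so E-series; the 4-jet and mu = 7 give E_7.

Type E_7, Milnor number mu = 7.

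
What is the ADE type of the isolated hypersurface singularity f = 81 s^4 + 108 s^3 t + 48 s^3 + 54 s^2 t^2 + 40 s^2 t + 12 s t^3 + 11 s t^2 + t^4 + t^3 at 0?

D5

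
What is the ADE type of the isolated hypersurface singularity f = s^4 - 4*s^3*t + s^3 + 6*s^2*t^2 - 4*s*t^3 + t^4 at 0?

E6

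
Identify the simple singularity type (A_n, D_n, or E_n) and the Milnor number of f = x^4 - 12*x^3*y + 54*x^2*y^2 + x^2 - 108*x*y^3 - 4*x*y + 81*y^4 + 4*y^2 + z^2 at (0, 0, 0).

Type A_3, Milnor number mu = 3.

The Hessian of f at 0 has rank 2. Corank 1: A-series; mu = 3 gives A_3.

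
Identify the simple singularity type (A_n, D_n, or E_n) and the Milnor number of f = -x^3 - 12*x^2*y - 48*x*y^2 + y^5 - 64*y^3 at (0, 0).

Type E8, Milnor number mu = 8.

The Hessian of f at 0 is [[0, 0], [0, 0]] with rank 0, so corank 2. A Groebner basis of the Jacobian ideal J(f) in C{x,y} is {y^4, x^2 + 8*x*y + 16*y^2}; counting standard monomials gives mu = 8. Corank 2; j^3 = -(x + 4*y)^3 is a perfect cube, so E-series; the 5-jet and mu = 8 give E_8.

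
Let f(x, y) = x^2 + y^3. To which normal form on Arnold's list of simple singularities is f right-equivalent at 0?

The Hessian of f at 0 is [[2, 0], [0, 0]] with rank 1, so corank 1. A Groebner basis of the Jacobian ideal J(f) in C{x,y} is {y^2, x}; counting standard monomials gives mu = 2. Corank 1: A-series; mu = 2 gives A_2.

A_{2}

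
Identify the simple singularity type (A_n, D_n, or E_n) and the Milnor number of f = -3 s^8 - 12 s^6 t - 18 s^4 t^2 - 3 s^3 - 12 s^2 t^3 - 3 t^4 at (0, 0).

The Hessian of f at 0 has rank 0. Corank 2; j^3 = -3*s^3 is a perfect cube, so E-series; the 4-jet and mu = 6 give E_6.

Type E_6, Milnor number mu = 6.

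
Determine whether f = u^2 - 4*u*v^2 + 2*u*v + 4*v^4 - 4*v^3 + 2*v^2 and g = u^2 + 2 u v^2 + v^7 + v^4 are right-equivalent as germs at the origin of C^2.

The Hessian of f at 0 has rank 2. Corank 0: nondegenerate Morse point, so A_1. The Hessian of g at 0 has rank 1. Corank 1: A-series; mu = 6 gives A_6. f is A_1 but g is A_6, hence not right-equivalent.

No.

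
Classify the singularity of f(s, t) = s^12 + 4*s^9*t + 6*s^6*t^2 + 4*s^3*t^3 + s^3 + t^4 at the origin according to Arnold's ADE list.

E_6

The Hessian of f at 0 has rank 0. Corank 2; j^3 = s^3 is a perfect cube, so E-series; the 4-jet and mu = 6 give E_6.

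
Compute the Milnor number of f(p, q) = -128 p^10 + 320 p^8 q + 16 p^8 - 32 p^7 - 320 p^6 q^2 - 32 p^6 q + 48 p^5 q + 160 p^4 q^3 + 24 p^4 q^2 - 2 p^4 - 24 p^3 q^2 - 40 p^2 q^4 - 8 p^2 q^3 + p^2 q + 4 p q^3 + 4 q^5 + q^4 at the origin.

5

The Hessian of f at 0 has rank 0. Corank 2; j^3 = p^2*q has shape L^2 M (L != M), so D-series; mu = 5 gives D_5.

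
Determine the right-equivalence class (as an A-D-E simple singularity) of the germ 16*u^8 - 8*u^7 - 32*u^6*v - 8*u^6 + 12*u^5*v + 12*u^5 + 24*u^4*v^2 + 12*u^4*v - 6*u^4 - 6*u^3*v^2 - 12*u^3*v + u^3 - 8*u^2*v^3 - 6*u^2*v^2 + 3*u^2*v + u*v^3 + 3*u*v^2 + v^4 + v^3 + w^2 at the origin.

E7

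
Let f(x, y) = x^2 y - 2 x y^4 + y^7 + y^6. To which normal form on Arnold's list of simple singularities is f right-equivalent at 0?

D_7

The Hessian of f at 0 is [[0, 0], [0, 0]] with rank 0, so corank 2. A Groebner basis of the Jacobian ideal J(f) in C{x,y} is {-x*y + y^4, x^3, x^2*y, x^2/6 + x*y^2}; counting standard monomials gives mu = 7. Corank 2; j^3 = x^2*y has shape L^2 M (L != M), so D-series; mu = 7 gives D_7.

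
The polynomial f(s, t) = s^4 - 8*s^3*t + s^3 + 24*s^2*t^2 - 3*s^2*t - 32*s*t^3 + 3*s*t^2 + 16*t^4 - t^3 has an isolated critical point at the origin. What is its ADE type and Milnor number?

The Hessian of f at 0 is [[0, 0], [0, 0]] with rank 0, so corank 2. A Groebner basis of the Jacobian ideal J(f) in C{s,t} is {t^4, s*t^2 - 4*t^3/3, s^2 - 2*s*t + t^2}; counting standard monomials gives mu = 6. Corank 2; j^3 = (s - t)^3 is a perfect cube, so E-series; the 4-jet and mu = 6 give E_6.

Type E_{6}, Milnor number mu = 6.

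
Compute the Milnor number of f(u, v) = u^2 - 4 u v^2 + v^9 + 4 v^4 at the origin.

8

The Hessian of f at 0 is [[2, 0], [0, 0]] with rank 1, so corank 1. A Groebner basis of the Jacobian ideal J(f) in C{u,v} is {u^4, -u/2 + v^2}; counting standard monomials gives mu = 8. Corank 1: A-series; mu = 8 gives A_8.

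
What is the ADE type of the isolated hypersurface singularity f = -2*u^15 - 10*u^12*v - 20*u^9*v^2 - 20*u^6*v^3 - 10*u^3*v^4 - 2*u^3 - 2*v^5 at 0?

E8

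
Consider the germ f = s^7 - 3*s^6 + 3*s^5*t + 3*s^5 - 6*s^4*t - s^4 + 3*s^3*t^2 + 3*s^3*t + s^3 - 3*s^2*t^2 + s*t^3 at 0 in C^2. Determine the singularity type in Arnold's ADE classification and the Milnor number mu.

Type E_{7}, Milnor number mu = 7.

The Hessian of f at 0 has rank 0. Corank 2; j^3 = s^3 is a perfect cube, so E-series; the 4-jet and mu = 7 give E_7.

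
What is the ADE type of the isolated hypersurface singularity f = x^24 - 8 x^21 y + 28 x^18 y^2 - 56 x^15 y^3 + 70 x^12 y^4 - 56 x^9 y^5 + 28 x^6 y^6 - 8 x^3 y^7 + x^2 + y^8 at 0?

The Hessian of f at 0 has rank 1. Corank 1: A-series; mu = 7 gives A_7.

A_{7}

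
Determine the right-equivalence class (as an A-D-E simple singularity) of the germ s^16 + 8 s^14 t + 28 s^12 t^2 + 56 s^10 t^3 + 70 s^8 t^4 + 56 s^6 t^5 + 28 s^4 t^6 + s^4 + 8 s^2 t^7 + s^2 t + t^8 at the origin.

The Hessian of f at 0 has rank 0. Corank 2; j^3 = s^2*t has shape L^2 M (L != M), so D-series; mu = 9 gives D_9.

D_9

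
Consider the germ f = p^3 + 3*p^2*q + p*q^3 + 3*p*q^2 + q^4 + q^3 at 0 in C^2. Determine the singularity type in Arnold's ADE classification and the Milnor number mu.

Type E7, Milnor number mu = 7.

The Hessian of f at 0 is [[0, 0], [0, 0]] with rank 0, so corank 2. A Groebner basis of the Jacobian ideal J(f) in C{p,q} is {p^3 + 3*p^2*q + 6*p^2 + 12*p*q + 6*q^2, -3*p^2 + p*q^2 - 6*p*q - 3*q^2, 3*p^2 + 6*p*q + q^3 + 3*q^2}; counting standard monomials gives mu = 7. Corank 2; j^3 = (p + q)^3 is a perfect cube, so E-series; the 4-jet and mu = 7 give E_7.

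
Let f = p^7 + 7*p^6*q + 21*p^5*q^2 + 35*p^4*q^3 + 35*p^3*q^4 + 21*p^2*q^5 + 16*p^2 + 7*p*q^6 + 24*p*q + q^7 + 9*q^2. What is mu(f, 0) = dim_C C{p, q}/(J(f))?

6

The Hessian of f at 0 is [[32, 24], [24, 18]] with rank 1, so corank 1. A Groebner basis of the Jacobian ideal J(f) in C{p,q} is {q^6, p + 3*q/4}; counting standard monomials gives mu = 6. Corank 1: A-series; mu = 6 gives A_6.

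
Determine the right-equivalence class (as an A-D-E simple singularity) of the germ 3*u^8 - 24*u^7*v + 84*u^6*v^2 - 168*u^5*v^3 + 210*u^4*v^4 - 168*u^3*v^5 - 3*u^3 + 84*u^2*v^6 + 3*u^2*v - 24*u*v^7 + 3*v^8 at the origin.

The Hessian of f at 0 has rank 0. Corank 2; j^3 = -3*u^2*(u - v) has shape L^2 M (L != M), so D-series; mu = 9 gives D_9.

D9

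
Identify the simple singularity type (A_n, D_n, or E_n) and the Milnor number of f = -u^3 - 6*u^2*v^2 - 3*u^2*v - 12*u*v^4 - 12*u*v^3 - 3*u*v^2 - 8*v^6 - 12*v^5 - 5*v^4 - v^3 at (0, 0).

The Hessian of f at 0 has rank 0. Corank 2; j^3 = -(u + v)^3 is a perfect cube, so E-series; the 4-jet and mu = 6 give E_6.

Type E_{6}, Milnor number mu = 6.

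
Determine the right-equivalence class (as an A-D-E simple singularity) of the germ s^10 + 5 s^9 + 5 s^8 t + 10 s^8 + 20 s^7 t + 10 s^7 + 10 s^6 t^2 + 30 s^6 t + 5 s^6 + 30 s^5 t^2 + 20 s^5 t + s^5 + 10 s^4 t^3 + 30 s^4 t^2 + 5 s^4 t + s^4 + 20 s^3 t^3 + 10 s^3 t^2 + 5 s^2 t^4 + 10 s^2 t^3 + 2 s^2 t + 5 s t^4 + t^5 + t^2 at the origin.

A_{4}

The Hessian of f at 0 has rank 1. Corank 1: A-series; mu = 4 gives A_4.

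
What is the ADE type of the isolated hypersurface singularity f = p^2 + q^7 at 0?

A_{6}

The Hessian of f at 0 has rank 1. Corank 1: A-series; mu = 6 gives A_6.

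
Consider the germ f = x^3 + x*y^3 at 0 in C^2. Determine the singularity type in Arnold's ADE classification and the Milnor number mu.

Type E_{7}, Milnor number mu = 7.

The Hessian of f at 0 has rank 0. Corank 2; j^3 = x^3 is a perfect cube, so E-series; the 4-jet and mu = 7 give E_7.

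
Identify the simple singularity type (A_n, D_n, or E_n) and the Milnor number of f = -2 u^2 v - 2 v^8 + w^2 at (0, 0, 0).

Type D_9, Milnor number mu = 9.

The Hessian of f at 0 has rank 1. Corank 2; j^3 = -2*u^2*v has shape L^2 M (L != M), so D-series; mu = 9 gives D_9.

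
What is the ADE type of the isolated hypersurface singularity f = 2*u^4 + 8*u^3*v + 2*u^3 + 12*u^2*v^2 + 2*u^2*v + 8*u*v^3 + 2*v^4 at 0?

D5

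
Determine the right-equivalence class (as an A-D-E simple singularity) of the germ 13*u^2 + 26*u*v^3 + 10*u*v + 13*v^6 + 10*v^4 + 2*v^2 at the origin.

The Hessian of f at 0 has rank 2. Corank 0: nondegenerate Morse point, so A_1.

A1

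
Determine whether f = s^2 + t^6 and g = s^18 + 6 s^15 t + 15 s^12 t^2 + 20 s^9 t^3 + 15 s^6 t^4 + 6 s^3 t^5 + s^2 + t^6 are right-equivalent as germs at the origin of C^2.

Yes.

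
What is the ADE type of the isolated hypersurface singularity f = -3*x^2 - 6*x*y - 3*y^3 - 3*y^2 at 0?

The Hessian of f at 0 is [[-6, -6], [-6, -6]] with rank 1, so corank 1. A Groebner basis of the Jacobian ideal J(f) in C{x,y} is {y^2, x + y}; counting standard monomials gives mu = 2. Corank 1: A-series; mu = 2 gives A_2.

A2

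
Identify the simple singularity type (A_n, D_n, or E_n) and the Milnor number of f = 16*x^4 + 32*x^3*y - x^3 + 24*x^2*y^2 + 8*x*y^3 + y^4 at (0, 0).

Type E6, Milnor number mu = 6.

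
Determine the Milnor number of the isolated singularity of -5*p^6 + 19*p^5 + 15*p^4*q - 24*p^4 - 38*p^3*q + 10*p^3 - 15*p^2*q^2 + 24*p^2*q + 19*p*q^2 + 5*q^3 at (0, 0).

4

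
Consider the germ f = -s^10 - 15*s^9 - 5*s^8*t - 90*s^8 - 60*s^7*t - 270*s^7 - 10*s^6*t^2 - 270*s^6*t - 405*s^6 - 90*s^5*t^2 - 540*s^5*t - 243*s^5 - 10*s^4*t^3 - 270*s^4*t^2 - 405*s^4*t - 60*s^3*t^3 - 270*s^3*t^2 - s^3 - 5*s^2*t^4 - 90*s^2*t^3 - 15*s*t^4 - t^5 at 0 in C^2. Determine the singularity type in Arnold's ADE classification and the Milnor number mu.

Type E_{8}, Milnor number mu = 8.

The Hessian of f at 0 has rank 0. Corank 2; j^3 = -s^3 is a perfect cube, so E-series; the 5-jet and mu = 8 give E_8.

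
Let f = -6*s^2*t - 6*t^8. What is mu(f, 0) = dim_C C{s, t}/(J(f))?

9

The Hessian of f at 0 has rank 0. Corank 2; j^3 = -6*s^2*t has shape L^2 M (L != M), so D-series; mu = 9 gives D_9.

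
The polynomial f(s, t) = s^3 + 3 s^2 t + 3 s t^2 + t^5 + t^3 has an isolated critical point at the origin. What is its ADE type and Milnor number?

The Hessian of f at 0 is [[0, 0], [0, 0]] with rank 0, so corank 2. A Groebner basis of the Jacobian ideal J(f) in C{s,t} is {t^4, s^2 + 2*s*t + t^2}; counting standard monomials gives mu = 8. Corank 2; j^3 = (s + t)^3 is a perfect cube, so E-series; the 5-jet and mu = 8 give E_8.

Type E8, Milnor number mu = 8.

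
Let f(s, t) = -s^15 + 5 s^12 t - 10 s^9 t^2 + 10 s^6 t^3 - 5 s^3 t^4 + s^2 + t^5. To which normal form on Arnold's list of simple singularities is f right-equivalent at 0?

A_4

The Hessian of f at 0 has rank 1. Corank 1: A-series; mu = 4 gives A_4.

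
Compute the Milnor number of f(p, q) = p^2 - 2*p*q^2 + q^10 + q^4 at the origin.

The Hessian of f at 0 has rank 1. Corank 1: A-series; mu = 9 gives A_9.

9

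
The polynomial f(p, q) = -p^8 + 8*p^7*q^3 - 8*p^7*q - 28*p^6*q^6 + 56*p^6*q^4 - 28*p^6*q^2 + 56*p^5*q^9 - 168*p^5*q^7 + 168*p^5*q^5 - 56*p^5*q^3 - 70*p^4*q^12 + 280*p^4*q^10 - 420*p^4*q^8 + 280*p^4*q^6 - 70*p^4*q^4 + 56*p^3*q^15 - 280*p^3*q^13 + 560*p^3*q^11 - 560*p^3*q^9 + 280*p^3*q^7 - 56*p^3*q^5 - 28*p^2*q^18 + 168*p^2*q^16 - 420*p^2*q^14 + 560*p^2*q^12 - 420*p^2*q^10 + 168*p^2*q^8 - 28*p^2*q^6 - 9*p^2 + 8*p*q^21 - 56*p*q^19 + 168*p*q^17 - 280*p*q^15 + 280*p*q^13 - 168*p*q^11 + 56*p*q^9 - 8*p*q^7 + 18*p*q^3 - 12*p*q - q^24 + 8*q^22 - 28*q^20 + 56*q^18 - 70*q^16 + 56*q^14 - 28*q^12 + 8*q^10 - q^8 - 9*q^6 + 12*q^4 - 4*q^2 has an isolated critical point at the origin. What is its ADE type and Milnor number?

The Hessian of f at 0 is [[-18, -12], [-12, -8]] with rank 1, so corank 1. A Groebner basis of the Jacobian ideal J(f) in C{p,q} is {p^3 - 4*p*q^2/3 - 16*p/27 - 32*q/81, p^2*q + 4*p*q^2/3 + 4*p/9 + 8*q/27, -p + q^3 - 2*q/3}; counting standard monomials gives mu = 7. Corank 1: A-series; mu = 7 gives A_7.

Type A_{7}, Milnor number mu = 7.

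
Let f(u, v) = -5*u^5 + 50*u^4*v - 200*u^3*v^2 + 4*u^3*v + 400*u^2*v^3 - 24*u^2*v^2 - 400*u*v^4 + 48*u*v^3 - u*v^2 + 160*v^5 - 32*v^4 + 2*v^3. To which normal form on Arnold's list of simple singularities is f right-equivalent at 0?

D_{6}

The Hessian of f at 0 is [[0, 0], [0, 0]] with rank 0, so corank 2. A Groebner basis of the Jacobian ideal J(f) in C{u,v} is {u^3 - u*v/2 + 13*v^2, u^2*v + 2*v^2, u*v^2, v^3}; counting standard monomials gives mu = 6. Corank 2; j^3 = -v^2*(u - 2*v) has shape L^2 M (L != M), so D-series; mu = 6 gives D_6.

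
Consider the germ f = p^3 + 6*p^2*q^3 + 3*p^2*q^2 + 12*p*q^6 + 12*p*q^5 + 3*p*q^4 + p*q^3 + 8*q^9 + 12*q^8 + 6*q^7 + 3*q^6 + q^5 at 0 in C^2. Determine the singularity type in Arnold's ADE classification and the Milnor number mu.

The Hessian of f at 0 is [[0, 0], [0, 0]] with rank 0, so corank 2. A Groebner basis of the Jacobian ideal J(f) in C{p,q} is {-p^2 + q^4 - q^3/3, p^3, p^2*q + p^2/3 + q^3/9, p^2 + p*q^2 + q^3/3}; counting standard monomials gives mu = 7. Corank 2; j^3 = p^3 is a perfect cube, so E-series; the 4-jet and mu = 7 give E_7.

Type E_7, Milnor number mu = 7.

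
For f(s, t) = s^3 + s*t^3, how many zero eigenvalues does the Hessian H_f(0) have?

2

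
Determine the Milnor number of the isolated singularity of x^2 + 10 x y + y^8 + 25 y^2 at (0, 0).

7

The Hessian of f at 0 has rank 1. Corank 1: A-series; mu = 7 gives A_7.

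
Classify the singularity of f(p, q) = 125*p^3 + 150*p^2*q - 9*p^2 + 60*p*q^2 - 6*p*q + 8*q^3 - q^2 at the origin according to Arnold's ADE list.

A2

The Hessian of f at 0 has rank 1. Corank 1: A-series; mu = 2 gives A_2.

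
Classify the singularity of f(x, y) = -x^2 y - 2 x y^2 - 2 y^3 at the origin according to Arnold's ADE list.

The Hessian of f at 0 has rank 0. Corank 2; j^3 = -y*(x^2 + 2*x*y + 2*y^2) splits into three distinct lines over C (the quadratic factor has nonzero discriminant), so D_4.

D4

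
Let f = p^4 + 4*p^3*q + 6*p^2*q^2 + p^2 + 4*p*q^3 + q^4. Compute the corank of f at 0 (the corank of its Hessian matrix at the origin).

Hessian at 0 has rank 1.

1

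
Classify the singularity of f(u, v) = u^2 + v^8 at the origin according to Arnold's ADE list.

A7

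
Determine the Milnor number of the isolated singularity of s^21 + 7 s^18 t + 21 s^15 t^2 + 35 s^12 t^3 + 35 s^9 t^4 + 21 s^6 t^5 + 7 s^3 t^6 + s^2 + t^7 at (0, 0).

The Hessian of f at 0 has rank 1. Corank 1: A-series; mu = 6 gives A_6.

6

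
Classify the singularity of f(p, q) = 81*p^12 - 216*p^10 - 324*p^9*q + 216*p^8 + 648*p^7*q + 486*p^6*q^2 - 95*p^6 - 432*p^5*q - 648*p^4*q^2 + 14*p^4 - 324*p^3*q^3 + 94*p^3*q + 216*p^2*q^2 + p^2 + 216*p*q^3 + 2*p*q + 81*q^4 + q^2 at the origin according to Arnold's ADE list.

A_{3}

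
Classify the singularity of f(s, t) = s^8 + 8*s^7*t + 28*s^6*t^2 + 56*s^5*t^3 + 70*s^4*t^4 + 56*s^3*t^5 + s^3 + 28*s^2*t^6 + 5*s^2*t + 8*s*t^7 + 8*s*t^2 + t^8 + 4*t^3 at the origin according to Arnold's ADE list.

D_9

The Hessian of f at 0 is [[0, 0], [0, 0]] with rank 0, so corank 2. A Groebner basis of the Jacobian ideal J(f) in C{s,t} is {-s*t/8 + t^7 - t^2/4, s*t^2 + 2*t^3, s^2 + 3*s*t + 2*t^2}; counting standard monomials gives mu = 9. Corank 2; j^3 = (s + t)*(s + 2*t)^2 has shape L^2 M (L != M), so D-series; mu = 9 gives D_9.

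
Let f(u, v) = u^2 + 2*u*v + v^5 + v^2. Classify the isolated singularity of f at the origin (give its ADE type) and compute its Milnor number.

The Hessian of f at 0 is [[2, 2], [2, 2]] with rank 1, so corank 1. A Groebner basis of the Jacobian ideal J(f) in C{u,v} is {v^4, u + v}; counting standard monomials gives mu = 4. Corank 1: A-series; mu = 4 gives A_4.

Type A_{4}, Milnor number mu = 4.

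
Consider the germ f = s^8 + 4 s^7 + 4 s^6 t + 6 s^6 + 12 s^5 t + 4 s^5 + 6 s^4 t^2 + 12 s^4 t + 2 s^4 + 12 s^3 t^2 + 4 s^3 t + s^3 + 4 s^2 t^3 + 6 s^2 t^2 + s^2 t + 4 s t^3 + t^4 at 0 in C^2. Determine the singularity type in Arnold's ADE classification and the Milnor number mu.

The Hessian of f at 0 has rank 0. Corank 2; j^3 = s^2*(s + t) has shape L^2 M (L != M), so D-series; mu = 5 gives D_5.

Type D_{5}, Milnor number mu = 5.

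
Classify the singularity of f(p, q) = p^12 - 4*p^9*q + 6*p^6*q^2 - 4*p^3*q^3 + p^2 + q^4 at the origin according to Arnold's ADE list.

A_{3}

The Hessian of f at 0 is [[2, 0], [0, 0]] with rank 1, so corank 1. A Groebner basis of the Jacobian ideal J(f) in C{p,q} is {q^3, p}; counting standard monomials gives mu = 3. Corank 1: A-series; mu = 3 gives A_3.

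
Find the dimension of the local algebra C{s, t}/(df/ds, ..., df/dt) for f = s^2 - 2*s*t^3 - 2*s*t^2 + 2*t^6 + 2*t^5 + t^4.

The Hessian of f at 0 has rank 1. Corank 1: A-series; mu = 5 gives A_5.

5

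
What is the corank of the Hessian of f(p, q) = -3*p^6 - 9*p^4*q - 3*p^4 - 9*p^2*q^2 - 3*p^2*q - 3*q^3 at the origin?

2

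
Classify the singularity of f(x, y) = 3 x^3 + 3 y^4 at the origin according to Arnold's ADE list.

E_6

The Hessian of f at 0 has rank 0. Corank 2; j^3 = 3*x^3 is a perfect cube, so E-series; the 4-jet and mu = 6 give E_6.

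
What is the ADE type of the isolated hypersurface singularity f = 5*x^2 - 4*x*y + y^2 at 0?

The Hessian of f at 0 is [[10, -4], [-4, 2]] with rank 2, so corank 0. A Groebner basis of the Jacobian ideal J(f) in C{x,y} is {x, y}; counting standard monomials gives mu = 1. Corank 0: nondegenerate Morse point, so A_1.

A1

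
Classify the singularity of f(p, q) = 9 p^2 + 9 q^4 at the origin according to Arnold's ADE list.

A_3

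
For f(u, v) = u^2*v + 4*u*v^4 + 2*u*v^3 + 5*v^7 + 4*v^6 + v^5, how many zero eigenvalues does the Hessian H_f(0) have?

2

Hessian at 0 has rank 0.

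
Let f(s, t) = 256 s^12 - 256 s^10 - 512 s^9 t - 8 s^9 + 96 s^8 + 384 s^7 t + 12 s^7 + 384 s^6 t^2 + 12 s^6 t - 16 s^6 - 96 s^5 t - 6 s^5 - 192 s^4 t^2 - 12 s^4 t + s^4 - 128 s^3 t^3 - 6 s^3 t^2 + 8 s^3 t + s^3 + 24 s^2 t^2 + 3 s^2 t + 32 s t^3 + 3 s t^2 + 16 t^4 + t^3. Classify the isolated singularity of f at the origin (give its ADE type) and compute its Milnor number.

The Hessian of f at 0 has rank 0. Corank 2; j^3 = (s + t)^3 is a perfect cube, so E-series; the 4-jet and mu = 6 give E_6.

Type E_6, Milnor number mu = 6.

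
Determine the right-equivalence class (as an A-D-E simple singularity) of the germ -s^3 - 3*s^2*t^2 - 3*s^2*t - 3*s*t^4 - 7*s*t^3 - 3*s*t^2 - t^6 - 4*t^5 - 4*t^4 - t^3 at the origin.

E_{7}

The Hessian of f at 0 is [[0, 0], [0, 0]] with rank 0, so corank 2. A Groebner basis of the Jacobian ideal J(f) in C{s,t} is {-s^2 - 2*s*t + t^4 - t^3/3 - t^2, s^3 + 2*s^2 + 4*s*t + 5*t^3/3 + 2*t^2, s^2*t - 5*s^2/3 - 10*s*t/3 - 14*t^3/9 - 5*t^2/3, s^2 + s*t^2 + 2*s*t + 4*t^3/3 + t^2}; counting standard monomials gives mu = 7. Corank 2; j^3 = -(s + t)^3 is a perfect cube, so E-series; the 4-jet and mu = 7 give E_7.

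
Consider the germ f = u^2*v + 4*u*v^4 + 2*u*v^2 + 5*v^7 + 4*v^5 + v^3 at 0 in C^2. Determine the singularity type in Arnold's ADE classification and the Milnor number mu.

The Hessian of f at 0 has rank 0. Corank 2; j^3 = v*(u + v)^2 has shape L^2 M (L != M), so D-series; mu = 8 gives D_8.

Type D8, Milnor number mu = 8.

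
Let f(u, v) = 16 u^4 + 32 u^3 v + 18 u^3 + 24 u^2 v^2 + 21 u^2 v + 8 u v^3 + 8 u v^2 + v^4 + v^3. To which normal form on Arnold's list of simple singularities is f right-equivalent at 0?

D5

The Hessian of f at 0 is [[0, 0], [0, 0]] with rank 0, so corank 2. A Groebner basis of the Jacobian ideal J(f) in C{u,v} is {u*v^2 + 27*u*v/8 + 9*v^2/8, -81*u*v/8 + v^3 - 27*v^2/8, u^2 + 5*u*v/6 + v^2/6}; counting standard monomials gives mu = 5. Corank 2; j^3 = (2*u + v)*(3*u + v)^2 has shape L^2 M (L != M), so D-series; mu = 5 gives D_5.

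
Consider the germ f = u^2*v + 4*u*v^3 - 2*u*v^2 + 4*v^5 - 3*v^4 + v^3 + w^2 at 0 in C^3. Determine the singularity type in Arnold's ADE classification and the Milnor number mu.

Type D_5, Milnor number mu = 5.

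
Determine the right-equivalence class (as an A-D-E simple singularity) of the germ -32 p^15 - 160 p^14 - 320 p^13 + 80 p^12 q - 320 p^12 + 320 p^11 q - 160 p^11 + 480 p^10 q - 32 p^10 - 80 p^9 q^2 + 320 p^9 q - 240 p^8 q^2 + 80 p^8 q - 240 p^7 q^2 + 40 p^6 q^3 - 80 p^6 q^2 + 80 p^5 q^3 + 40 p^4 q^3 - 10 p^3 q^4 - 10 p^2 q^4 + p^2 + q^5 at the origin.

A_4

The Hessian of f at 0 is [[2, 0], [0, 0]] with rank 1, so corank 1. A Groebner basis of the Jacobian ideal J(f) in C{p,q} is {q^4, p}; counting standard monomials gives mu = 4. Corank 1: A-series; mu = 4 gives A_4.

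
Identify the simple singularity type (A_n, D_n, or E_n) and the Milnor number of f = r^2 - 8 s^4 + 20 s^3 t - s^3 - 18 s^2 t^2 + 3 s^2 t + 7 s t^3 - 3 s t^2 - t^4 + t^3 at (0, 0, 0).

Type E_7, Milnor number mu = 7.

The Hessian of f at 0 has rank 1. Corank 2; j^3 = -(s - t)^3 is a perfect cube, so E-series; the 4-jet and mu = 7 give E_7.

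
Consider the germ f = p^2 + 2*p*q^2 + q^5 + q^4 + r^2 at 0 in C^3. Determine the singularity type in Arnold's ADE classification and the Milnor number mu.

Type A_4, Milnor number mu = 4.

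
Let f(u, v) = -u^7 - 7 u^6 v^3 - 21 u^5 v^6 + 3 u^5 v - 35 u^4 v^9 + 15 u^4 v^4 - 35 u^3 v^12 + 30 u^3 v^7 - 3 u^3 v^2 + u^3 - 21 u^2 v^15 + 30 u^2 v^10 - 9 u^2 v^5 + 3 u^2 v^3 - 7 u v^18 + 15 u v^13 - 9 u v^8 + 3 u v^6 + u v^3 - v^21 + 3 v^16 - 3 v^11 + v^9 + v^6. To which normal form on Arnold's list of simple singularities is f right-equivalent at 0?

The Hessian of f at 0 has rank 0. Corank 2; j^3 = u^3 is a perfect cube, so E-series; the 4-jet and mu = 7 give E_7.

E7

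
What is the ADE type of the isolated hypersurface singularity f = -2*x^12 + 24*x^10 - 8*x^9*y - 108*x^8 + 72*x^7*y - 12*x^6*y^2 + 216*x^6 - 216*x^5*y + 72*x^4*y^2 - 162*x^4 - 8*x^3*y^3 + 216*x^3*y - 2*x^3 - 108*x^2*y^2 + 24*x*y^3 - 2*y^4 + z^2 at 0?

E_{6}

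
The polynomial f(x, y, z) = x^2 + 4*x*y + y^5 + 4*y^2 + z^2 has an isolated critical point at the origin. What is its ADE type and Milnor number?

Type A_{4}, Milnor number mu = 4.

The Hessian of f at 0 has rank 2. Corank 1: A-series; mu = 4 gives A_4.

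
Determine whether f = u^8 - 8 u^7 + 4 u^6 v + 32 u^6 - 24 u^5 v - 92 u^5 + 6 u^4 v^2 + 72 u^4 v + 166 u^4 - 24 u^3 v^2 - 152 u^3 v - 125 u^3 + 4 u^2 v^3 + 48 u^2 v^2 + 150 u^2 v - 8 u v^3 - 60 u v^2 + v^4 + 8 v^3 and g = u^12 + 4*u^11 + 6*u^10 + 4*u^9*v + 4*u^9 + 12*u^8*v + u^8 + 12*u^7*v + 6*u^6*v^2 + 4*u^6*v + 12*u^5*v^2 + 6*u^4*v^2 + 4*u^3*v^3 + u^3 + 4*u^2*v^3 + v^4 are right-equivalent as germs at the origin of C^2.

Yes.

The Hessian of f at 0 has rank 0. Corank 2; j^3 = -(5*u - 2*v)^3 is a perfect cube, so E-series; the 4-jet and mu = 6 give E_6. The Hessian of g at 0 has rank 0. Corank 2; j^3 = u^3 is a perfect cube, so E-series; the 4-jet and mu = 6 give E_6. Both have type E_6, hence right-equivalent.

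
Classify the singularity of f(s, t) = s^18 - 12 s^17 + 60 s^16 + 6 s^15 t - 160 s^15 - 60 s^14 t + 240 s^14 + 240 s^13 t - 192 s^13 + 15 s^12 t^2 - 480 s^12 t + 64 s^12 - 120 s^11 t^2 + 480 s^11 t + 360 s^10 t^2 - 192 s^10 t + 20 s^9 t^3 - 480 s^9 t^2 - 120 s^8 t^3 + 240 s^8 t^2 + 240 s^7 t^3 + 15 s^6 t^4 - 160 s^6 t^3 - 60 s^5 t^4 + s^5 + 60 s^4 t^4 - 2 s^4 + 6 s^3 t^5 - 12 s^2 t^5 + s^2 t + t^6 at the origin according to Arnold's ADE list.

D_{7}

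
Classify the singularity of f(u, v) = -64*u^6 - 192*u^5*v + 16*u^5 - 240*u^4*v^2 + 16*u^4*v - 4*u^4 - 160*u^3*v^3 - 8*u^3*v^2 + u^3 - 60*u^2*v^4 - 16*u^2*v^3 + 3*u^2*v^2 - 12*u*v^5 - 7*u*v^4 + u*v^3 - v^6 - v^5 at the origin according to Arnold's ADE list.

The Hessian of f at 0 has rank 0. Corank 2; j^3 = u^3 is a perfect cube, so E-series; the 4-jet and mu = 7 give E_7.

E_{7}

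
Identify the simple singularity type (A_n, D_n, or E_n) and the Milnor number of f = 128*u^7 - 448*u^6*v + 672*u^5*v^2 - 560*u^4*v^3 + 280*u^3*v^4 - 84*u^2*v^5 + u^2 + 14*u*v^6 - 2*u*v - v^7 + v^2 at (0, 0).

Type A_{6}, Milnor number mu = 6.

The Hessian of f at 0 has rank 1. Corank 1: A-series; mu = 6 gives A_6.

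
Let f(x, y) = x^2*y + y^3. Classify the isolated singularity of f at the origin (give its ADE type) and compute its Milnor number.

Type D4, Milnor number mu = 4.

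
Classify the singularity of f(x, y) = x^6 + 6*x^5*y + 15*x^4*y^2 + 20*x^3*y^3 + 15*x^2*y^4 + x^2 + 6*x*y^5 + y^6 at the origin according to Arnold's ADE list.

A5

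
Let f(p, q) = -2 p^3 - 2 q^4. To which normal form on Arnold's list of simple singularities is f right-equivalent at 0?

The Hessian of f at 0 has rank 0. Corank 2; j^3 = -2*p^3 is a perfect cube, so E-series; the 4-jet and mu = 6 give E_6.

E6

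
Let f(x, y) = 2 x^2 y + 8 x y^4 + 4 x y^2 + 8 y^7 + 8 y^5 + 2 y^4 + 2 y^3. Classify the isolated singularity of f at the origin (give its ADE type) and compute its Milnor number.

The Hessian of f at 0 has rank 0. Corank 2; j^3 = 2*y*(x + y)^2 has shape L^2 M (L != M), so D-series; mu = 5 gives D_5.

Type D5, Milnor number mu = 5.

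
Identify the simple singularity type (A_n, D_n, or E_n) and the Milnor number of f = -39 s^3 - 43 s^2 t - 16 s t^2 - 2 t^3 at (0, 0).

The Hessian of f at 0 is [[0, 0], [0, 0]] with rank 0, so corank 2. A Groebner basis of the Jacobian ideal J(f) in C{s,t} is {t^3, s^2 - 2*t^2/23, s*t + 7*t^2/23}; counting standard monomials gives mu = 4. Corank 2; j^3 = -(3*s + t)*(13*s^2 + 10*s*t + 2*t^2) splits into three distinct lines over C (the quadratic factor has nonzero discriminant), so D_4.

Type D_4, Milnor number mu = 4.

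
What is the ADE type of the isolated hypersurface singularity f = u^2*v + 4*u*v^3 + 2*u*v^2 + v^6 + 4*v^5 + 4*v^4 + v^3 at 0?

D_7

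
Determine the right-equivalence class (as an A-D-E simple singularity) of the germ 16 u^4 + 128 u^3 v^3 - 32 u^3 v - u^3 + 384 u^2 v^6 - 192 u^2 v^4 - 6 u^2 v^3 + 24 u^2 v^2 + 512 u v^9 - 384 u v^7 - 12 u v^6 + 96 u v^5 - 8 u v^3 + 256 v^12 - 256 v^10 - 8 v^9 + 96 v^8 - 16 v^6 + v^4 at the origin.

E6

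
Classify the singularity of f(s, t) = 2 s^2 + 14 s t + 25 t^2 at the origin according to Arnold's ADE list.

The Hessian of f at 0 is [[4, 14], [14, 50]] with rank 2, so corank 0. A Groebner basis of the Jacobian ideal J(f) in C{s,t} is {s, t}; counting standard monomials gives mu = 1. Corank 0: nondegenerate Morse point, so A_1.

A_1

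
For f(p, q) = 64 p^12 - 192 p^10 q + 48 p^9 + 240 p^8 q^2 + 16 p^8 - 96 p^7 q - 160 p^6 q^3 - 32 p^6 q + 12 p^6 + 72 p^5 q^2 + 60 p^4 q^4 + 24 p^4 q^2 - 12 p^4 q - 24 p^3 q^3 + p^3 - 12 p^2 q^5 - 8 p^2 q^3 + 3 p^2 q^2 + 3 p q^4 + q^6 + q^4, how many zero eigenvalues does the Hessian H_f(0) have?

2

Hessian at 0 has rank 0.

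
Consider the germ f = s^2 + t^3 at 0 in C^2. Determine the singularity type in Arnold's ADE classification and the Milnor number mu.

The Hessian of f at 0 is [[2, 0], [0, 0]] with rank 1, so corank 1. A Groebner basis of the Jacobian ideal J(f) in C{s,t} is {t^2, s}; counting standard monomials gives mu = 2. Corank 1: A-series; mu = 2 gives A_2.

Type A_{2}, Milnor number mu = 2.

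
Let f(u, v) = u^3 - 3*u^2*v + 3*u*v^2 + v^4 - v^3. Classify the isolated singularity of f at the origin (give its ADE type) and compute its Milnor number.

Type E6, Milnor number mu = 6.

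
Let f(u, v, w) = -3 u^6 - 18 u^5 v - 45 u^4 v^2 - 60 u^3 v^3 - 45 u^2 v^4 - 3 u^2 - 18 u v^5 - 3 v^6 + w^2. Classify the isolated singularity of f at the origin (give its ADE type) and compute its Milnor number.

Type A_{5}, Milnor number mu = 5.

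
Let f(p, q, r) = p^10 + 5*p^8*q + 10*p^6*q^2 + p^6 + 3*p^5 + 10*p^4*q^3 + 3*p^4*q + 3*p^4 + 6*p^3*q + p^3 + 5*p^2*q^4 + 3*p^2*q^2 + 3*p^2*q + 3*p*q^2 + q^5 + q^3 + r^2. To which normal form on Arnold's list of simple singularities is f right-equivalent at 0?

The Hessian of f at 0 is [[0, 0, 0], [0, 0, 0], [0, 0, 2]] with rank 1, so corank 2. A Groebner basis of the Jacobian ideal J(f) in C{p,q,r} is {p^2/4 + p*q^3 + p*q^2/2 + p*q/2 + q^3/2 + q^2/4, q^4, p^3 + 3*p^2/2 + 3*p*q + q^3 + 3*q^2/2, p^2*q - p^2/2 + p*q^2 - p*q - q^2/2, r}; counting standard monomials gives mu = 8. Corank 2; j^3 = (p + q)^3 is a perfect cube, so E-series; the 5-jet and mu = 8 give E_8.

E8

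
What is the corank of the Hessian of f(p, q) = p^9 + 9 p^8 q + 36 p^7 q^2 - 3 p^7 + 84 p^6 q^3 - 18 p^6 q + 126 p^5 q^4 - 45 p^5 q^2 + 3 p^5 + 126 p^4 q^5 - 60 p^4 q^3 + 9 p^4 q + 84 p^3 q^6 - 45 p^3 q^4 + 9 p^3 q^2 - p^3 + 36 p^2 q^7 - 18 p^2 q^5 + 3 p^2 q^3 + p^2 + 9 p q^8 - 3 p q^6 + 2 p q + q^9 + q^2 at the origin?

1

The Hessian at 0 is [[2, 2], [2, 2]] of rank 1; hence corank 1.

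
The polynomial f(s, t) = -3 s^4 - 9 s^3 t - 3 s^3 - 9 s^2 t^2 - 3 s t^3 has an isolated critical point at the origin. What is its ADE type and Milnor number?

The Hessian of f at 0 has rank 0. Corank 2; j^3 = -3*s^3 is a perfect cube, so E-series; the 4-jet and mu = 7 give E_7.

Type E7, Milnor number mu = 7.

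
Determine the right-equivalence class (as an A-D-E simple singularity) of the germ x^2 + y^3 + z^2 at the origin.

A_{2}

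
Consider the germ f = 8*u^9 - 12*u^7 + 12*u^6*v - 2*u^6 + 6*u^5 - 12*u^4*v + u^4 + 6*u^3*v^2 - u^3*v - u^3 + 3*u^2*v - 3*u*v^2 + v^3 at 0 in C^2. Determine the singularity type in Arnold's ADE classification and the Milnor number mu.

The Hessian of f at 0 has rank 0. Corank 2; j^3 = -(u - v)^3 is a perfect cube, so E-series; the 4-jet and mu = 7 give E_7.

Type E_{7}, Milnor number mu = 7.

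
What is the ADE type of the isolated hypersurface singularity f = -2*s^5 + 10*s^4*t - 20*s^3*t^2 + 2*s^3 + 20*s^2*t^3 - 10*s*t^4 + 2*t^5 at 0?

E_8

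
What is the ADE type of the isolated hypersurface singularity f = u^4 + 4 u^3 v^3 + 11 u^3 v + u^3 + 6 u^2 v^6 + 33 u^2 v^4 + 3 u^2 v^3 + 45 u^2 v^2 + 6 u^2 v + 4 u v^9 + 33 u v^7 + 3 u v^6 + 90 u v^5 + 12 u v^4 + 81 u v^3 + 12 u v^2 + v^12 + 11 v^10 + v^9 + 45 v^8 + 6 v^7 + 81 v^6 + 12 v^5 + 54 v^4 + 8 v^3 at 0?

The Hessian of f at 0 has rank 0. Corank 2; j^3 = (u + 2*v)^3 is a perfect cube, so E-series; the 4-jet and mu = 7 give E_7.

E_{7}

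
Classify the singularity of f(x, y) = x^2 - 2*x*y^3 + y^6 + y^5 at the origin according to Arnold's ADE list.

A4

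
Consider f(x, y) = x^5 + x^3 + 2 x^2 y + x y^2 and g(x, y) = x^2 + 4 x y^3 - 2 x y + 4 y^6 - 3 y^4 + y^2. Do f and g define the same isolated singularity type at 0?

No.

The Hessian of f at 0 has rank 0. Corank 2; j^3 = x*(x + y)^2 has shape L^2 M (L != M), so D-series; mu = 6 gives D_6. The Hessian of g at 0 has rank 1. Corank 1: A-series; mu = 3 gives A_3. f is D_6 but g is A_3, hence not right-equivalent.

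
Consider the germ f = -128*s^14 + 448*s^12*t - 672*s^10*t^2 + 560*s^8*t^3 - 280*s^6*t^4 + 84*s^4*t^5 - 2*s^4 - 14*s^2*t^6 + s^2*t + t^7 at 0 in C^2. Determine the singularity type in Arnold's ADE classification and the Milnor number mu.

Type D_{8}, Milnor number mu = 8.

The Hessian of f at 0 has rank 0. Corank 2; j^3 = s^2*t has shape L^2 M (L != M), so D-series; mu = 8 gives D_8.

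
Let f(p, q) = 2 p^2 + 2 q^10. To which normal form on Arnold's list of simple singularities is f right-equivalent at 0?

A_9

The Hessian of f at 0 is [[4, 0], [0, 0]] with rank 1, so corank 1. A Groebner basis of the Jacobian ideal J(f) in C{p,q} is {q^9, p}; counting standard monomials gives mu = 9. Corank 1: A-series; mu = 9 gives A_9.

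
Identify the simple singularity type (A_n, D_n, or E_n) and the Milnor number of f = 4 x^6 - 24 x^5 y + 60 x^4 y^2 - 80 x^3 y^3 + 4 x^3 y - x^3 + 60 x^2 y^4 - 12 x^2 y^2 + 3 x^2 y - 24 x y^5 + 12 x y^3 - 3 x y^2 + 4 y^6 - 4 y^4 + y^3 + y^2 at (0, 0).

The Hessian of f at 0 has rank 1. Corank 1: A-series; mu = 2 gives A_2.

Type A2, Milnor number mu = 2.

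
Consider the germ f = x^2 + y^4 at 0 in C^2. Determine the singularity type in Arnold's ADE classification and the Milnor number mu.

Type A_3, Milnor number mu = 3.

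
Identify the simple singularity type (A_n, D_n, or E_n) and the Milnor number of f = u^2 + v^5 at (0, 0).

The Hessian of f at 0 has rank 1. Corank 1: A-series; mu = 4 gives A_4.

Type A_4, Milnor number mu = 4.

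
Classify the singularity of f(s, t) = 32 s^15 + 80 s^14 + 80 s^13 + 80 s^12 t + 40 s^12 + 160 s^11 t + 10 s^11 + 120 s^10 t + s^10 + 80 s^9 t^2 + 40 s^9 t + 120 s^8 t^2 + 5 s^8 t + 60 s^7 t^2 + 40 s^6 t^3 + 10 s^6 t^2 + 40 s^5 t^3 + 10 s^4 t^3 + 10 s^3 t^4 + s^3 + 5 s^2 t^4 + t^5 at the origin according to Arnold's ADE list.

The Hessian of f at 0 has rank 0. Corank 2; j^3 = s^3 is a perfect cube, so E-series; the 5-jet and mu = 8 give E_8.

E_8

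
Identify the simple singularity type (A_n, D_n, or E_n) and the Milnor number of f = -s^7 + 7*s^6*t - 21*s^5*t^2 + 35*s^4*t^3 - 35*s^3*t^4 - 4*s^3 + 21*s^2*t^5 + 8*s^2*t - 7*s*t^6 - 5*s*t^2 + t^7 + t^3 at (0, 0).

Type D_8, Milnor number mu = 8.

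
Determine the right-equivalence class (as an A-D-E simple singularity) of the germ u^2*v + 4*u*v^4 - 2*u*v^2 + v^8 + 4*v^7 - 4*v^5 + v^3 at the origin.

The Hessian of f at 0 has rank 0. Corank 2; j^3 = v*(u - v)^2 has shape L^2 M (L != M), so D-series; mu = 9 gives D_9.

D9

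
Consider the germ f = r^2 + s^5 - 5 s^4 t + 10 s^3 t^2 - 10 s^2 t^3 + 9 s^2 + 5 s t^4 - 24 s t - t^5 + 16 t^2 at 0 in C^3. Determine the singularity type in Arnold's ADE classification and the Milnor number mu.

Type A4, Milnor number mu = 4.

The Hessian of f at 0 has rank 2. Corank 1: A-series; mu = 4 gives A_4.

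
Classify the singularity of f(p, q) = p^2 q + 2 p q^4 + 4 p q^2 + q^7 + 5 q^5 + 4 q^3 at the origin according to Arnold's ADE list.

The Hessian of f at 0 has rank 0. Corank 2; j^3 = q*(p + 2*q)^2 has shape L^2 M (L != M), so D-series; mu = 6 gives D_6.

D_6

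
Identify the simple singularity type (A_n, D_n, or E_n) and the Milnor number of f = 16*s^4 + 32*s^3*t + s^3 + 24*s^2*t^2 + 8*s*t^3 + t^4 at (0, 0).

The Hessian of f at 0 is [[0, 0], [0, 0]] with rank 0, so corank 2. A Groebner basis of the Jacobian ideal J(f) in C{s,t} is {t^4, s*t^2 + t^3/6, s^2}; counting standard monomials gives mu = 6. Corank 2; j^3 = s^3 is a perfect cube, so E-series; the 4-jet and mu = 6 give E_6.

Type E_6, Milnor number mu = 6.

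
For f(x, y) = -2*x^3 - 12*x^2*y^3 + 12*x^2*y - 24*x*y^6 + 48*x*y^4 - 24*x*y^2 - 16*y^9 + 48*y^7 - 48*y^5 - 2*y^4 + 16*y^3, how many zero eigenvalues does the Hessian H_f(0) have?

The Hessian at 0 is [[0, 0], [0, 0]] of rank 0; hence corank 2.

2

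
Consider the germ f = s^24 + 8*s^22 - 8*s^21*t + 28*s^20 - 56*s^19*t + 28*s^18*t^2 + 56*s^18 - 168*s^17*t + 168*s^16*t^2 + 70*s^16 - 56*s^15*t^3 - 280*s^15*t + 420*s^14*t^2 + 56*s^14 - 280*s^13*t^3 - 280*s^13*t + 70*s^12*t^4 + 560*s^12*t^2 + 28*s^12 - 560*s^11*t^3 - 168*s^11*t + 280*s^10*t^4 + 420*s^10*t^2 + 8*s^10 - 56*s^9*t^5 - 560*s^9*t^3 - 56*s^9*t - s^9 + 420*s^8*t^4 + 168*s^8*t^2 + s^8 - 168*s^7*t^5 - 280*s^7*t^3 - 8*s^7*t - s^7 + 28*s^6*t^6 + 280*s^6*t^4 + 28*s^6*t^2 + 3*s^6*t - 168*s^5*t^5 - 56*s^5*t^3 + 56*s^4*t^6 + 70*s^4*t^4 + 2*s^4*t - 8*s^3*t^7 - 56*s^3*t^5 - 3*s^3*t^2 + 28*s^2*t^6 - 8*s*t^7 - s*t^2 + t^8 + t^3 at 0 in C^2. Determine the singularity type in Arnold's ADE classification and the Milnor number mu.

The Hessian of f at 0 has rank 0. Corank 2; j^3 = -t^2*(s - t) has shape L^2 M (L != M), so D-series; mu = 9 gives D_9.

Type D9, Milnor number mu = 9.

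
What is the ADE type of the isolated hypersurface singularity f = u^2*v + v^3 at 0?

The Hessian of f at 0 is [[0, 0], [0, 0]] with rank 0, so corank 2. A Groebner basis of the Jacobian ideal J(f) in C{u,v} is {v^3, u^2 + 3*v^2, u*v}; counting standard monomials gives mu = 4. Corank 2; j^3 = v*(u^2 + v^2) splits into three distinct lines over C (the quadratic factor has nonzero discriminant), so D_4.

D_{4}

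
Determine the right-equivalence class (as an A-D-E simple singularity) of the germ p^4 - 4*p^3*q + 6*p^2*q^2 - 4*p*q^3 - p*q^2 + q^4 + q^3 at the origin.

The Hessian of f at 0 has rank 0. Corank 2; j^3 = -q^2*(p - q) has shape L^2 M (L != M), so D-series; mu = 5 gives D_5.

D5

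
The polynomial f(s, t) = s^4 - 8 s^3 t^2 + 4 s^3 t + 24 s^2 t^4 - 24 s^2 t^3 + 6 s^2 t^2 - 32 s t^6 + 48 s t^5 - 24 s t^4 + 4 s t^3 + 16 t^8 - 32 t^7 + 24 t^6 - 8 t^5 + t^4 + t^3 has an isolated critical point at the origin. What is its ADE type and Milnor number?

Type E_6, Milnor number mu = 6.

The Hessian of f at 0 has rank 0. Corank 2; j^3 = t^3 is a perfect cube, so E-series; the 4-jet and mu = 6 give E_6.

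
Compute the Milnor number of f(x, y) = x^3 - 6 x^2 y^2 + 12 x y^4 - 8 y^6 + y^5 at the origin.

8

The Hessian of f at 0 has rank 0. Corank 2; j^3 = x^3 is a perfect cube, so E-series; the 5-jet and mu = 8 give E_8.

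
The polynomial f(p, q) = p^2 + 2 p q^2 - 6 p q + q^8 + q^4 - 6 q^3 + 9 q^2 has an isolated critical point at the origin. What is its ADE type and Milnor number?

Type A_7, Milnor number mu = 7.

The Hessian of f at 0 has rank 1. Corank 1: A-series; mu = 7 gives A_7.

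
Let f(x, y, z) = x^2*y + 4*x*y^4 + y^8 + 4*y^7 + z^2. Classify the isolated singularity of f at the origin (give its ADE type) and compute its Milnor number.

The Hessian of f at 0 is [[0, 0, 0], [0, 0, 0], [0, 0, 2]] with rank 1, so corank 2. A Groebner basis of the Jacobian ideal J(f) in C{x,y,z} is {x^2*y^2, x^2*y + x^2/2 + x*y^3, x*y/2 + y^4, x^3, z}; counting standard monomials gives mu = 9. Corank 2; j^3 = x^2*y has shape L^2 M (L != M), so D-series; mu = 9 gives D_9.

Type D_{9}, Milnor number mu = 9.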